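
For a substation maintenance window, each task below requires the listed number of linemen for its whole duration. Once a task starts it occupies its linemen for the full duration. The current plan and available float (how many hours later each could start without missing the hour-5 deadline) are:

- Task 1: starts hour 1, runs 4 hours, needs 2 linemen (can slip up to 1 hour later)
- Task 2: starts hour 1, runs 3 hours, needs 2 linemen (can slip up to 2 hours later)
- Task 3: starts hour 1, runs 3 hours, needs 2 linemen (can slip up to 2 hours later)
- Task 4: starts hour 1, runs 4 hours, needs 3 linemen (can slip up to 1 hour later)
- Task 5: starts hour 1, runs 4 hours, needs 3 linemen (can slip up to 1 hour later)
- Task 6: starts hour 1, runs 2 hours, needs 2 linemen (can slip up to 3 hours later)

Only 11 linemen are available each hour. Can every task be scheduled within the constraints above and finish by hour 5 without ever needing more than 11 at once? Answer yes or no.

The minimum achievable peak is 12; 11 < 12, so no feasible schedule stays within the cap.

no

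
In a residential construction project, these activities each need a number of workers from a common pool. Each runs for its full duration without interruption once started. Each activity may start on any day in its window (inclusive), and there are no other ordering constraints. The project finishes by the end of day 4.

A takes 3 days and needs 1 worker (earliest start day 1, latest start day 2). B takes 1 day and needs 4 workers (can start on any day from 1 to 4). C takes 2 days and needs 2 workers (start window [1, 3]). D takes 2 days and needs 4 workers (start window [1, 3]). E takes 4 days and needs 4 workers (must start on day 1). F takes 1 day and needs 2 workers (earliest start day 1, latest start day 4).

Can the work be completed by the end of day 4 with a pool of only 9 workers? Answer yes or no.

no

Total worker-days = 37; over 4 days the average is 37/4 > 9, so some day must exceed 9.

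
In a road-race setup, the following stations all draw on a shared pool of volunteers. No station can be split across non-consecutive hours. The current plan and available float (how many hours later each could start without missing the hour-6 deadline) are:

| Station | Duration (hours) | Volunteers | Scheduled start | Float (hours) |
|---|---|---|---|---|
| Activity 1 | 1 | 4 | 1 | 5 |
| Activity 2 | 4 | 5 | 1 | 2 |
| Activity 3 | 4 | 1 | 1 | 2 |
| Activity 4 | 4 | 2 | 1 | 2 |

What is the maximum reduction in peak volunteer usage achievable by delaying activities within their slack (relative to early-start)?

4

Early-start peak: h1:12  h2:8  h3:8  h4:8  h5:0  h6:0 ⇒ 12.
Leveled (Activity 1@1, Activity 2@2, Activity 3@1, Activity 4@1): h1:7  h2:8  h3:8  h4:8  h5:5  h6:0 ⇒ 8.
Reduction 12 − 8 = 4.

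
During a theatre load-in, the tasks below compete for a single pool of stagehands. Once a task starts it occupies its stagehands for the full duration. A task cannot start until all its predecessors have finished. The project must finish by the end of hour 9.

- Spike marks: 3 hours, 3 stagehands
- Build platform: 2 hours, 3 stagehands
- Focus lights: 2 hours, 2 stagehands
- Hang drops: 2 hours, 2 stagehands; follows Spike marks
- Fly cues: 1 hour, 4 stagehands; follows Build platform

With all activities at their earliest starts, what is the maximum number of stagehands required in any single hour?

Early-start schedule: Spike marks@1, Build platform@1, Focus lights@1, Hang drops@4, Fly cues@3.
Load per hour: hour 1: 8, hour 2: 8, hour 3: 7, hour 4: 2, hour 5: 2, hour 6: 0, hour 7: 0, hour 8: 0, hour 9: 0.
Peak is 8.

8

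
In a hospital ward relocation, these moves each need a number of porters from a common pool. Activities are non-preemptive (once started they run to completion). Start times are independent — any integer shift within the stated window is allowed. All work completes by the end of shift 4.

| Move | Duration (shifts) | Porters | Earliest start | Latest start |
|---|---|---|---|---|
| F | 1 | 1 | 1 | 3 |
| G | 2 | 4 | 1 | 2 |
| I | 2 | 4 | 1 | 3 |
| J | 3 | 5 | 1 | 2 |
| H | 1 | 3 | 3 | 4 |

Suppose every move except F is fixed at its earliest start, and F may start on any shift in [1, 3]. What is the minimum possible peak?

13

F@1: s1:14  s2:13  s3:8  s4:0 → peak 14
F@2: s1:13  s2:14  s3:8  s4:0 → peak 14
F@3: s1:13  s2:13  s3:9  s4:0 → peak 13
Best is F@3, peak 13.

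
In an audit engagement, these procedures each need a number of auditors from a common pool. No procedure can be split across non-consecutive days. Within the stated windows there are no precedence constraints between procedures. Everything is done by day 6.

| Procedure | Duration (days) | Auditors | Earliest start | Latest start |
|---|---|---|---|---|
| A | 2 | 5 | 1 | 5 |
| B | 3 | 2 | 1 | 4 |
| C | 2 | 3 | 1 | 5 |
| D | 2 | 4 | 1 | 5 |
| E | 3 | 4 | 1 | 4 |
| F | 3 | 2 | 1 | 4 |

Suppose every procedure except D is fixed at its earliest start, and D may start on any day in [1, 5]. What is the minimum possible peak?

16

D@1: d1:20  d2:20  d3:8  d4:0  d5:0  d6:0 → peak 20
D@2: d1:16  d2:20  d3:12  d4:0  d5:0  d6:0 → peak 20
D@3: d1:16  d2:16  d3:12  d4:4  d5:0  d6:0 → peak 16
D@4: d1:16  d2:16  d3:8  d4:4  d5:4  d6:0 → peak 16
D@5: d1:16  d2:16  d3:8  d4:0  d5:4  d6:4 → peak 16
Best is D@3, peak 16.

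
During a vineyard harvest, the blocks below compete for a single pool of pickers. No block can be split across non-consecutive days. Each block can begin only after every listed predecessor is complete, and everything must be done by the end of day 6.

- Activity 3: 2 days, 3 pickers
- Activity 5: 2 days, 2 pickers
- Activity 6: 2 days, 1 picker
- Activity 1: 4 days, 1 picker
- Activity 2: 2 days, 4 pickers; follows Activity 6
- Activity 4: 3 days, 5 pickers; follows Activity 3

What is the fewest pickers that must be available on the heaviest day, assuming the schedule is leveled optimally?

Early-start (Activity 3@1, Activity 5@1, Activity 6@1, Activity 1@1, Activity 2@3, Activity 4@3) gives peak 10: d1:7  d2:7  d3:10  d4:10  d5:5  d6:0.
Shift Activity 2→5.
Schedule Activity 3@1, Activity 5@1, Activity 6@1, Activity 1@1, Activity 2@5, Activity 4@3: d1:7  d2:7  d3:6  d4:6  d5:9  d6:4 — peak 9.

9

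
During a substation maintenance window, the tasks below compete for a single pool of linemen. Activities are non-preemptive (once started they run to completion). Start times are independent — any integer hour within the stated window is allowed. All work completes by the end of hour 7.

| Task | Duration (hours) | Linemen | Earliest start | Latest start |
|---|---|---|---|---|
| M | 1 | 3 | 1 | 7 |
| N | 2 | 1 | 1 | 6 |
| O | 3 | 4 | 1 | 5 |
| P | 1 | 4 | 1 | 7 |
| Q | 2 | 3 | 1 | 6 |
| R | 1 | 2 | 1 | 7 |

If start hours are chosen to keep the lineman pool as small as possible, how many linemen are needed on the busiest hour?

Early-start (M@1, N@1, O@1, P@1, Q@1, R@1) gives peak 17: h1:17  h2:8  h3:4  h4:0  h5:0  h6:0  h7:0.
Shift O→2, P→5, Q→6, R→6.
Schedule M@1, N@1, O@2, P@5, Q@6, R@6: h1:4  h2:5  h3:4  h4:4  h5:4  h6:5  h7:3 — peak 5.
Total lineman-hours = 29 over 7 hours ⇒ peak ≥ ⌈29/7⌉ = 5, so 5 is optimal.

5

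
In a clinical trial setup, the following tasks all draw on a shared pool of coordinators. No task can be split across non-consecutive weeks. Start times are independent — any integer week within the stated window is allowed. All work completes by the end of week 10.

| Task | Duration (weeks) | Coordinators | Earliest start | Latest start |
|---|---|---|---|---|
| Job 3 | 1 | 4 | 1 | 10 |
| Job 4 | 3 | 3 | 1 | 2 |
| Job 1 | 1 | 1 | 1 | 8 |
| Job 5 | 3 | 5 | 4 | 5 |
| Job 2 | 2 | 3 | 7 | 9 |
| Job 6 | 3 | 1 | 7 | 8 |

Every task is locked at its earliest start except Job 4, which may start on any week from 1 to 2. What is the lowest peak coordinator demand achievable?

8

Job 4@1: w1:8  w2:3  w3:3  w4:5  w5:5  w6:5  w7:4  w8:4  w9:1  w10:0 → peak 8
Job 4@2: w1:5  w2:3  w3:3  w4:8  w5:5  w6:5  w7:4  w8:4  w9:1  w10:0 → peak 8
Best is Job 4@1, peak 8.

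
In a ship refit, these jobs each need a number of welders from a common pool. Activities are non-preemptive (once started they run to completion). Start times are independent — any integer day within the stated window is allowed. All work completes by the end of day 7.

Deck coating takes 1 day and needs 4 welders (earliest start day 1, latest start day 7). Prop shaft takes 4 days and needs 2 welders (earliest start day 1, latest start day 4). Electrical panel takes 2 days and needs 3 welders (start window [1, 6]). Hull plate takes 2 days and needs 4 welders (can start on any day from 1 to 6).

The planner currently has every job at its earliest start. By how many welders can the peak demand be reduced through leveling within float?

Early-start peak: d1:13  d2:9  d3:2  d4:2  d5:0  d6:0  d7:0 ⇒ 13.
Leveled (Deck coating@1, Prop shaft@2, Electrical panel@2, Hull plate@6): d1:4  d2:5  d3:5  d4:2  d5:2  d6:4  d7:4 ⇒ 5.
Reduction 13 − 5 = 8.

8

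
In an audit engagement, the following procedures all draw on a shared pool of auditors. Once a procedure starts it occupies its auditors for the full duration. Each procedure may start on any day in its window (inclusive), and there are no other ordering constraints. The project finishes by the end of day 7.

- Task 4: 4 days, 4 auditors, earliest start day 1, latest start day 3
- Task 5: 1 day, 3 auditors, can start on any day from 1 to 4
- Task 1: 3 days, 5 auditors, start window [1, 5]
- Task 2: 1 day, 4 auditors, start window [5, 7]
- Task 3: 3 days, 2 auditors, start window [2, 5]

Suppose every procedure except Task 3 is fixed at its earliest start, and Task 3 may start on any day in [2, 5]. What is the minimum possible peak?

Task 3@2: d1:12  d2:11  d3:11  d4:6  d5:4  d6:0  d7:0 → peak 12
Task 3@3: d1:12  d2:9  d3:11  d4:6  d5:6  d6:0  d7:0 → peak 12
Task 3@4: d1:12  d2:9  d3:9  d4:6  d5:6  d6:2  d7:0 → peak 12
Task 3@5: d1:12  d2:9  d3:9  d4:4  d5:6  d6:2  d7:2 → peak 12
Best is Task 3@2, peak 12.

12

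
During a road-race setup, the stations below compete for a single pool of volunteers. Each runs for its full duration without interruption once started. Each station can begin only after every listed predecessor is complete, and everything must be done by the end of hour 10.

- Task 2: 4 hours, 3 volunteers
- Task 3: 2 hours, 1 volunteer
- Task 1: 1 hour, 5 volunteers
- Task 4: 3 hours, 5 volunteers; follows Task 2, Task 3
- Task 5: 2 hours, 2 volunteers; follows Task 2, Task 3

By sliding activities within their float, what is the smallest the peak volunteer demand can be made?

Early-start (Task 2@1, Task 3@1, Task 1@1, Task 4@5, Task 5@5) gives peak 9: h1:9  h2:4  h3:3  h4:3  h5:7  h6:7  h7:5  h8:0  h9:0  h10:0.
Shift Task 1→5, Task 4→6, Task 5→9.
Schedule Task 2@1, Task 3@1, Task 1@5, Task 4@6, Task 5@9: h1:4  h2:4  h3:3  h4:3  h5:5  h6:5  h7:5  h8:5  h9:2  h10:2 — peak 5.

5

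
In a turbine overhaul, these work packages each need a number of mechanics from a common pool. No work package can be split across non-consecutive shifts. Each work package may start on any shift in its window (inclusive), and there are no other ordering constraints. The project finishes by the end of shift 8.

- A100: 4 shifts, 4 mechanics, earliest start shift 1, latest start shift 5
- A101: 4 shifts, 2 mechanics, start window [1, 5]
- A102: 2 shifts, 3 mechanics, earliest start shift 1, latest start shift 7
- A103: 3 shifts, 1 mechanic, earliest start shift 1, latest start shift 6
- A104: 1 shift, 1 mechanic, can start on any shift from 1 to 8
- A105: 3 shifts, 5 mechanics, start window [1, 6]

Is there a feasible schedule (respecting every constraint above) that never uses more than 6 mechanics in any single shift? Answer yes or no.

Total mechanic-shifts = 49; over 8 shifts the average is 49/8 > 6, so some shift must exceed 6.

no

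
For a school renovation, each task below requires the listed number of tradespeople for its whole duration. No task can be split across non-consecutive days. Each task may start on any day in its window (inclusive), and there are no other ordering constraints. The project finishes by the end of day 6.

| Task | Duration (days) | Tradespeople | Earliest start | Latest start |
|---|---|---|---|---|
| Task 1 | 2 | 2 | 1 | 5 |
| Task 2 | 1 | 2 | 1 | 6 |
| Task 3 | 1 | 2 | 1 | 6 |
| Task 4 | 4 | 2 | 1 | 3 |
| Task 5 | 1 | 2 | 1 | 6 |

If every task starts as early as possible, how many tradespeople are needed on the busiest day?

10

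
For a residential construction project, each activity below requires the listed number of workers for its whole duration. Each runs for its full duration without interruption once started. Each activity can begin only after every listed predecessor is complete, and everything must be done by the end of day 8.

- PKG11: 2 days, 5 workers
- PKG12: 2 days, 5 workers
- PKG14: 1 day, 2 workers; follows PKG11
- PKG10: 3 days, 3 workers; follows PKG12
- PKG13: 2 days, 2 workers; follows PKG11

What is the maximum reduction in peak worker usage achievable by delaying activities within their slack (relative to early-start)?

Early-start peak: d1:10  d2:10  d3:7  d4:5  d5:3  d6:0  d7:0  d8:0 ⇒ 10.
Leveled (PKG11@1, PKG12@3, PKG14@5, PKG10@5, PKG13@6): d1:5  d2:5  d3:5  d4:5  d5:5  d6:5  d7:5  d8:0 ⇒ 5.
Reduction 10 − 5 = 5.

5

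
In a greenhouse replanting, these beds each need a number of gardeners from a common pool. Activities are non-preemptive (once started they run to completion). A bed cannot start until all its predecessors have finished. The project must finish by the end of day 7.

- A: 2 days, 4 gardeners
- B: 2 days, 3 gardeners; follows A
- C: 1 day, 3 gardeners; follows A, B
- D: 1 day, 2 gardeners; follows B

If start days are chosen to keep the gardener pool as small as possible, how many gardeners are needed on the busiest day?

Early-start (A@1, B@3, C@5, D@5) gives peak 5: d1:4  d2:4  d3:3  d4:3  d5:5  d6:0  d7:0.
Shift D→6.
Schedule A@1, B@3, C@5, D@6: d1:4  d2:4  d3:3  d4:3  d5:3  d6:2  d7:0 — peak 4.
No arrangement of the 20 feasible schedules does better.

4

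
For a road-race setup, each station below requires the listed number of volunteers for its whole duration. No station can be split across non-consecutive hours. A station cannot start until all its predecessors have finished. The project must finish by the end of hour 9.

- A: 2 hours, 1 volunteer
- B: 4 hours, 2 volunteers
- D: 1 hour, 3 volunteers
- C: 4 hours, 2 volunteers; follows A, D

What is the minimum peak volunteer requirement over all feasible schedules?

3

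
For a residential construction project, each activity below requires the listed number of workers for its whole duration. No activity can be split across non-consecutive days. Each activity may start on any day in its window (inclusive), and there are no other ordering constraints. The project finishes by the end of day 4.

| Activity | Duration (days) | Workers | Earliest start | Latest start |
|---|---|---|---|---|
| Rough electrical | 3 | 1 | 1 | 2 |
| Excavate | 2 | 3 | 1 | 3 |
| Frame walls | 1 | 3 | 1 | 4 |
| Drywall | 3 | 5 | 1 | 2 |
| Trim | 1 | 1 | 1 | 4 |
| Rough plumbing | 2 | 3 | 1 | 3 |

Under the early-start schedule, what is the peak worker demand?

Early-start schedule: Rough electrical@1, Excavate@1, Frame walls@1, Drywall@1, Trim@1, Rough plumbing@1.
Load per day: day 1: 16, day 2: 12, day 3: 6, day 4: 0.
Peak is 16.

16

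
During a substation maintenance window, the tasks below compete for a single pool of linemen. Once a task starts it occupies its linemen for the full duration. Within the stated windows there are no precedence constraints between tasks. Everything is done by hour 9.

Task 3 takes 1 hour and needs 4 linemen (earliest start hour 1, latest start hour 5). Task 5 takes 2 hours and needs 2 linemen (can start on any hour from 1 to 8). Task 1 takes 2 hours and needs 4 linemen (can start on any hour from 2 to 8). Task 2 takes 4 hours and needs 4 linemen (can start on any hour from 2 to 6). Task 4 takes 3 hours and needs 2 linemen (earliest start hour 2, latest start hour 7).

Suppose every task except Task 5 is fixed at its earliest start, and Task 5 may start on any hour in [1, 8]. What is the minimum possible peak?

10

Task 5@1: h1:6  h2:12  h3:10  h4:6  h5:4  h6:0  h7:0  h8:0  h9:0 → peak 12
Task 5@2: h1:4  h2:12  h3:12  h4:6  h5:4  h6:0  h7:0  h8:0  h9:0 → peak 12
Task 5@3: h1:4  h2:10  h3:12  h4:8  h5:4  h6:0  h7:0  h8:0  h9:0 → peak 12
Task 5@4: h1:4  h2:10  h3:10  h4:8  h5:6  h6:0  h7:0  h8:0  h9:0 → peak 10
Task 5@5: h1:4  h2:10  h3:10  h4:6  h5:6  h6:2  h7:0  h8:0  h9:0 → peak 10
Task 5@6: h1:4  h2:10  h3:10  h4:6  h5:4  h6:2  h7:2  h8:0  h9:0 → peak 10
Task 5@7: h1:4  h2:10  h3:10  h4:6  h5:4  h6:0  h7:2  h8:2  h9:0 → peak 10
Task 5@8: h1:4  h2:10  h3:10  h4:6  h5:4  h6:0  h7:0  h8:2  h9:2 → peak 10
Best is Task 5@4, peak 10.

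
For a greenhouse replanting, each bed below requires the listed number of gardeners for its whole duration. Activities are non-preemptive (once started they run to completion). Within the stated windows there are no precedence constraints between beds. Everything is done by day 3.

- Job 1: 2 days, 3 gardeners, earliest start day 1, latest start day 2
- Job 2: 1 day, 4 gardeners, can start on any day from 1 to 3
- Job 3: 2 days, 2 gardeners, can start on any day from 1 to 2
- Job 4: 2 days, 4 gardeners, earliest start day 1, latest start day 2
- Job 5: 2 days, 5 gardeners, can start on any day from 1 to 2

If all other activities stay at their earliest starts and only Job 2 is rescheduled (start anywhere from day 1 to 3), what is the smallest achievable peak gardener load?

14

Job 2@1: d1:18  d2:14  d3:0 → peak 18
Job 2@2: d1:14  d2:18  d3:0 → peak 18
Job 2@3: d1:14  d2:14  d3:4 → peak 14
Best is Job 2@3, peak 14.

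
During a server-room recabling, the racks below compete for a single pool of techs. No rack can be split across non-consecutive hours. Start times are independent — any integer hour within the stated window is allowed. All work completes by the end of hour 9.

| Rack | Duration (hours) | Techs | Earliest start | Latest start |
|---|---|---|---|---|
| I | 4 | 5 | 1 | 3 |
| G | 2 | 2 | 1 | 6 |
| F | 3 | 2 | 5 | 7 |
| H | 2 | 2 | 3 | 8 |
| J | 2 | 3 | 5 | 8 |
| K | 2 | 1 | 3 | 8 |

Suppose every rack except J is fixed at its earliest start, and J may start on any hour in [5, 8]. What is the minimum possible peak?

8

J@5: h1:7  h2:7  h3:8  h4:8  h5:5  h6:5  h7:2  h8:0  h9:0 → peak 8
J@6: h1:7  h2:7  h3:8  h4:8  h5:2  h6:5  h7:5  h8:0  h9:0 → peak 8
J@7: h1:7  h2:7  h3:8  h4:8  h5:2  h6:2  h7:5  h8:3  h9:0 → peak 8
J@8: h1:7  h2:7  h3:8  h4:8  h5:2  h6:2  h7:2  h8:3  h9:3 → peak 8
Best is J@5, peak 8.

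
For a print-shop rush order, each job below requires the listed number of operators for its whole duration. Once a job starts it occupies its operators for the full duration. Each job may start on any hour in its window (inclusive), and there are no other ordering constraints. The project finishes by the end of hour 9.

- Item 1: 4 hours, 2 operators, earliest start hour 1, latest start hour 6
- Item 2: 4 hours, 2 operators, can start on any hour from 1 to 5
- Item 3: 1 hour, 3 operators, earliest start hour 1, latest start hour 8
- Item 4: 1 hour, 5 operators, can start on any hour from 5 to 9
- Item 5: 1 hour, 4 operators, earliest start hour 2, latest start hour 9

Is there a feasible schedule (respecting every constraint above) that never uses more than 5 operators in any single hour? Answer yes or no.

yes

Schedule Item 1@1, Item 2@1, Item 3@5, Item 4@6, Item 5@7: h1:4  h2:4  h3:4  h4:4  h5:3  h6:5  h7:4  h8:0  h9:0 — peak 5 ≤ 5.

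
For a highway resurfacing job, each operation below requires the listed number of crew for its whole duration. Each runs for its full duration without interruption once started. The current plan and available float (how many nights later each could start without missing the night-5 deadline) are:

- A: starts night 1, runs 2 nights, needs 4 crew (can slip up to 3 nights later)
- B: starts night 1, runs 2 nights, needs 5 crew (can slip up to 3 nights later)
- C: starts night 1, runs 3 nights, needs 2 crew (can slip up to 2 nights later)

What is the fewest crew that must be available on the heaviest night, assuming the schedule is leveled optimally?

Early-start (A@1, B@1, C@1) gives peak 11: n1:11  n2:11  n3:2  n4:0  n5:0.
Shift B→4.
Schedule A@1, B@4, C@1: n1:6  n2:6  n3:2  n4:5  n5:5 — peak 6.

6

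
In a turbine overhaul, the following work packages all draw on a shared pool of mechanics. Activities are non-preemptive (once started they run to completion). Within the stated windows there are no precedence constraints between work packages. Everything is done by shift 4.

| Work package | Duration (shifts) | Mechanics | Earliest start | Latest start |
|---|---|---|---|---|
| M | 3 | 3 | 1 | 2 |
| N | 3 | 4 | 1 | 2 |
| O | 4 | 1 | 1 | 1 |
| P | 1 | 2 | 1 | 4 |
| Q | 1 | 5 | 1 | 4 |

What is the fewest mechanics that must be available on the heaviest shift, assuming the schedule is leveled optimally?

Early-start (M@1, N@1, O@1, P@1, Q@1) gives peak 15: s1:15  s2:8  s3:8  s4:1.
Shift P→4, Q→4.
Schedule M@1, N@1, O@1, P@4, Q@4: s1:8  s2:8  s3:8  s4:8 — peak 8.
Total mechanic-shifts = 32 over 4 shifts ⇒ peak ≥ ⌈32/4⌉ = 8, so 8 is optimal.

8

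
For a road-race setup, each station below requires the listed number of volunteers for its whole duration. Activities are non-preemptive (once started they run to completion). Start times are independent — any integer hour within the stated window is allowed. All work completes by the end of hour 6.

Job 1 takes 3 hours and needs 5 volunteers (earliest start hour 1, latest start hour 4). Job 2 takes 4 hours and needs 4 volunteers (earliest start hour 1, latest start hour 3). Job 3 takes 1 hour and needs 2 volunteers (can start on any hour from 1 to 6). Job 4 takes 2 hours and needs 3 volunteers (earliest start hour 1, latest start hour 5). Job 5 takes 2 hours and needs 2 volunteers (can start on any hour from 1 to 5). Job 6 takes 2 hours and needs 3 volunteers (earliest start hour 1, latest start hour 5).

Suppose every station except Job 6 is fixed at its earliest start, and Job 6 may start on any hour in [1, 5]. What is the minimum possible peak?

16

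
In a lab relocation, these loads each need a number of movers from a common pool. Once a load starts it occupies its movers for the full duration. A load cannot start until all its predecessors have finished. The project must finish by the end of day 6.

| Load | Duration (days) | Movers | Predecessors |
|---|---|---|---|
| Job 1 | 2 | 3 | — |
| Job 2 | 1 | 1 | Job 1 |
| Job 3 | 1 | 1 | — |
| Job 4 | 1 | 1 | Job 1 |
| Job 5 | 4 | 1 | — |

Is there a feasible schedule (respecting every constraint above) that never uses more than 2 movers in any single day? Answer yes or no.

no

Total mover-days = 13; over 6 days the average is 13/6 > 2, so some day must exceed 2.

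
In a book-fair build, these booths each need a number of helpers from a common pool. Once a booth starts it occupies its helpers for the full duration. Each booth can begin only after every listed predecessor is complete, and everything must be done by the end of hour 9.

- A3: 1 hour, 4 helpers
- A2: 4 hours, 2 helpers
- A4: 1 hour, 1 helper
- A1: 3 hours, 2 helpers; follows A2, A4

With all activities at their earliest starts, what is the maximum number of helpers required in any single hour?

7

Early-start schedule: A3@1, A2@1, A4@1, A1@5.
Load per hour: hour 1: 7, hour 2: 2, hour 3: 2, hour 4: 2, hour 5: 2, hour 6: 2, hour 7: 2, hour 8: 0, hour 9: 0.
Peak is 7.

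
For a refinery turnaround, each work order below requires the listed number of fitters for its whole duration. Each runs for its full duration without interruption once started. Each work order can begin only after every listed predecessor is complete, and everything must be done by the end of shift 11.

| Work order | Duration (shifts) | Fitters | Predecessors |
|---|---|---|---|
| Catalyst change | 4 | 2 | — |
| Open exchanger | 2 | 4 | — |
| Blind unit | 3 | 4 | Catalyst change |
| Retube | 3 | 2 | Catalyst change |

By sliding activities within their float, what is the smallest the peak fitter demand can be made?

Schedule Catalyst change@1, Open exchanger@1, Blind unit@5, Retube@5: s1:6  s2:6  s3:2  s4:2  s5:6  s6:6  s7:6  s8:0  s9:0  s10:0  s11:0 — peak 6.

6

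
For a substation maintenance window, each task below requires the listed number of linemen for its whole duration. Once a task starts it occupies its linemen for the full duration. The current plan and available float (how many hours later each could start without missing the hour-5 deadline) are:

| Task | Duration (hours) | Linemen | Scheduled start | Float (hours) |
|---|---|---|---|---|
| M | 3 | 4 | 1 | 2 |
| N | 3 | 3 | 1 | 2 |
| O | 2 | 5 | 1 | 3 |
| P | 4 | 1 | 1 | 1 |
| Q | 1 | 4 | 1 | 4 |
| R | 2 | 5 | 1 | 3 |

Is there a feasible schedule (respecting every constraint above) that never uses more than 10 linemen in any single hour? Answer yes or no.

no

The minimum achievable peak is 11; 10 < 11, so no feasible schedule stays within the cap.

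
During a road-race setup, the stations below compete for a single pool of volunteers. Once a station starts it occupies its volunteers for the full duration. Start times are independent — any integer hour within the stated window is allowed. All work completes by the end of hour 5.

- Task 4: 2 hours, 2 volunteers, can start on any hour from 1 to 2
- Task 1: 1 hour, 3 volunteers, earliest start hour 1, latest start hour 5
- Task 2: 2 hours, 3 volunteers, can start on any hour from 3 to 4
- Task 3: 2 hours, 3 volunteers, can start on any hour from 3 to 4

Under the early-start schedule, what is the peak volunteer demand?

6

Early-start schedule: Task 4@1, Task 1@1, Task 2@3, Task 3@3.
Load per hour: hour 1: 5, hour 2: 2, hour 3: 6, hour 4: 6, hour 5: 0.
Peak is 6.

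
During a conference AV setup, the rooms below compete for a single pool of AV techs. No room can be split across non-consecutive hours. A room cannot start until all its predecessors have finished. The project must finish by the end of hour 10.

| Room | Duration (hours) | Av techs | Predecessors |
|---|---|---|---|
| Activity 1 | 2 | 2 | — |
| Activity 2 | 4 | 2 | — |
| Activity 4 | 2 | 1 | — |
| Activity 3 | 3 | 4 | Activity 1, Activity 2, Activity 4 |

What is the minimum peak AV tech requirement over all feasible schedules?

4

Early-start (Activity 1@1, Activity 2@1, Activity 4@1, Activity 3@5) gives peak 5: h1:5  h2:5  h3:2  h4:2  h5:4  h6:4  h7:4  h8:0  h9:0  h10:0.
Shift Activity 4→3.
Schedule Activity 1@1, Activity 2@1, Activity 4@3, Activity 3@5: h1:4  h2:4  h3:3  h4:3  h5:4  h6:4  h7:4  h8:0  h9:0  h10:0 — peak 4.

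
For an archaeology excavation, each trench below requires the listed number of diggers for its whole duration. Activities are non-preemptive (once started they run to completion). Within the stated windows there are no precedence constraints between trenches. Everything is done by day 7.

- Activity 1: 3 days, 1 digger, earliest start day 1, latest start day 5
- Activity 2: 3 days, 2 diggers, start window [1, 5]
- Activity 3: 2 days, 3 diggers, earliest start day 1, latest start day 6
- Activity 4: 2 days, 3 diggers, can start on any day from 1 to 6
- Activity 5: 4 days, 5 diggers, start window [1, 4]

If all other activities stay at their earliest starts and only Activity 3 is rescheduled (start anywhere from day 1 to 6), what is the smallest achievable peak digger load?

Activity 3@1: d1:14  d2:14  d3:8  d4:5  d5:0  d6:0  d7:0 → peak 14
Activity 3@2: d1:11  d2:14  d3:11  d4:5  d5:0  d6:0  d7:0 → peak 14
Activity 3@3: d1:11  d2:11  d3:11  d4:8  d5:0  d6:0  d7:0 → peak 11
Activity 3@4: d1:11  d2:11  d3:8  d4:8  d5:3  d6:0  d7:0 → peak 11
Activity 3@5: d1:11  d2:11  d3:8  d4:5  d5:3  d6:3  d7:0 → peak 11
Activity 3@6: d1:11  d2:11  d3:8  d4:5  d5:0  d6:3  d7:3 → peak 11
Best is Activity 3@3, peak 11.

11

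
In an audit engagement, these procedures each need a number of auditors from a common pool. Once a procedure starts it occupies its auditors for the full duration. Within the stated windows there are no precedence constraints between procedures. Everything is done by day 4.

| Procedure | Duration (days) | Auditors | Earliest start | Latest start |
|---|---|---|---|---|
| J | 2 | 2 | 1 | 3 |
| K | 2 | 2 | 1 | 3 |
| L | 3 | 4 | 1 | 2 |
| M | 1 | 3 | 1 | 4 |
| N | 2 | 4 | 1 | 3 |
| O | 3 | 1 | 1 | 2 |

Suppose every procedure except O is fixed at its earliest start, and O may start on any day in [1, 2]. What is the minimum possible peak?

O@1: d1:16  d2:13  d3:5  d4:0 → peak 16
O@2: d1:15  d2:13  d3:5  d4:1 → peak 15
Best is O@2, peak 15.

15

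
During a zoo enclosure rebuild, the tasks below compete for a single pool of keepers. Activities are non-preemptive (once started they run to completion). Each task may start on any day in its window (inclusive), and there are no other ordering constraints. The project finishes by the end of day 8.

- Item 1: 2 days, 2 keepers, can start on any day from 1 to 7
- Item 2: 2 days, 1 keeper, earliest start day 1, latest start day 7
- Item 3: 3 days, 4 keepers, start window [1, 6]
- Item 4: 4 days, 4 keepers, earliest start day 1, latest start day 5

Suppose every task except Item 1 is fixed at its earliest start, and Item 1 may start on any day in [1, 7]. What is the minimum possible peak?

Item 1@1: d1:11  d2:11  d3:8  d4:4  d5:0  d6:0  d7:0  d8:0 → peak 11
Item 1@2: d1:9  d2:11  d3:10  d4:4  d5:0  d6:0  d7:0  d8:0 → peak 11
Item 1@3: d1:9  d2:9  d3:10  d4:6  d5:0  d6:0  d7:0  d8:0 → peak 10
Item 1@4: d1:9  d2:9  d3:8  d4:6  d5:2  d6:0  d7:0  d8:0 → peak 9
Item 1@5: d1:9  d2:9  d3:8  d4:4  d5:2  d6:2  d7:0  d8:0 → peak 9
Item 1@6: d1:9  d2:9  d3:8  d4:4  d5:0  d6:2  d7:2  d8:0 → peak 9
Item 1@7: d1:9  d2:9  d3:8  d4:4  d5:0  d6:0  d7:2  d8:2 → peak 9
Best is Item 1@4, peak 9.

9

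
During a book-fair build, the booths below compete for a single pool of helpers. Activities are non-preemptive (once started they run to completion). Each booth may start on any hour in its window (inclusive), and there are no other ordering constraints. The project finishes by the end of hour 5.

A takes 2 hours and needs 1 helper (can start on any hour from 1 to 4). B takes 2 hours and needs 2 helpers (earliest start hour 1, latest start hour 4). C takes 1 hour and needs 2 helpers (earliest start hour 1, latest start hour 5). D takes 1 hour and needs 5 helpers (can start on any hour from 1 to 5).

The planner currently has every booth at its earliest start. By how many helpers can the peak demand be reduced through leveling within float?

5

Early-start peak: h1:10  h2:3  h3:0  h4:0  h5:0 ⇒ 10.
Leveled (A@1, B@1, C@1, D@3): h1:5  h2:3  h3:5  h4:0  h5:0 ⇒ 5.
Reduction 10 − 5 = 5.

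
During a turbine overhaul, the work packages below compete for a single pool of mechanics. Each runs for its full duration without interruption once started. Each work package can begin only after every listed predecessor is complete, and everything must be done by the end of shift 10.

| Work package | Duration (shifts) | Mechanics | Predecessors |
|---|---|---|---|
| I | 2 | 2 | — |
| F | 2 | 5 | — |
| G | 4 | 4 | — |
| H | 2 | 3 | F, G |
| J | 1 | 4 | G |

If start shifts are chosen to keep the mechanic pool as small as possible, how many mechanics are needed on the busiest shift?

5

Early-start (I@1, F@1, G@1, H@5, J@5) gives peak 11: s1:11  s2:11  s3:4  s4:4  s5:7  s6:3  s7:0  s8:0  s9:0  s10:0.
Shift I→7, G→3, H→7, J→9.
Schedule I@7, F@1, G@3, H@7, J@9: s1:5  s2:5  s3:4  s4:4  s5:4  s6:4  s7:5  s8:5  s9:4  s10:0 — peak 5.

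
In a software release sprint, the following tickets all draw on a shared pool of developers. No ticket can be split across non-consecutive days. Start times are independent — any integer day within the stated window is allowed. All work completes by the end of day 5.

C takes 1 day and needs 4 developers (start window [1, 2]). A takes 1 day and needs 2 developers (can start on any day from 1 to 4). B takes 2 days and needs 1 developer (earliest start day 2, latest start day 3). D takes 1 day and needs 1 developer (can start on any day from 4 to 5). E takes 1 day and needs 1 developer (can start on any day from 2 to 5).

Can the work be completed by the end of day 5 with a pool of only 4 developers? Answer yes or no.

Schedule C@1, A@2, B@2, D@4, E@2: d1:4  d2:4  d3:1  d4:1  d5:0 — peak 4 ≤ 4.

yes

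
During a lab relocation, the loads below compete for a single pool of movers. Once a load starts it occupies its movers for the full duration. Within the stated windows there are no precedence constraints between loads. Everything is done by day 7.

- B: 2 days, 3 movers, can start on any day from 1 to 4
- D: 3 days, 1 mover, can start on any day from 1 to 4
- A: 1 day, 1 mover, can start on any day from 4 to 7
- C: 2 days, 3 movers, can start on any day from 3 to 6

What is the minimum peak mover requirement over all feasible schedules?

3

Early-start (B@1, D@1, A@4, C@3) gives peak 4: d1:4  d2:4  d3:4  d4:4  d5:0  d6:0  d7:0.
Shift D→3, C→6.
Schedule B@1, D@3, A@4, C@6: d1:3  d2:3  d3:1  d4:2  d5:1  d6:3  d7:3 — peak 3.
Total mover-days = 16 over 7 days ⇒ peak ≥ ⌈16/7⌉ = 3, so 3 is optimal.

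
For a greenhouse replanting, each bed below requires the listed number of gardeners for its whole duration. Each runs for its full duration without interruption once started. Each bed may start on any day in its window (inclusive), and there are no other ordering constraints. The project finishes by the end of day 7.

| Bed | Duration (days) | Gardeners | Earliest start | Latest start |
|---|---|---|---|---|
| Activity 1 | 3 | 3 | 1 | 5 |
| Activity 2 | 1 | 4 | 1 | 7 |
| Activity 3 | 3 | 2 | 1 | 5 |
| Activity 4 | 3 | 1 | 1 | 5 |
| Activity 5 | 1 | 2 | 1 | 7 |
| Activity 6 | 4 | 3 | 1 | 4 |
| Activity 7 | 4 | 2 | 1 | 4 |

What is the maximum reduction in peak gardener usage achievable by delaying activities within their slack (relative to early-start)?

10

Early-start peak: d1:17  d2:11  d3:11  d4:5  d5:0  d6:0  d7:0 ⇒ 17.
Leveled (Activity 1@1, Activity 2@1, Activity 3@2, Activity 4@5, Activity 5@2, Activity 6@4, Activity 7@3): d1:7  d2:7  d3:7  d4:7  d5:6  d6:6  d7:4 ⇒ 7.
Reduction 17 − 7 = 10.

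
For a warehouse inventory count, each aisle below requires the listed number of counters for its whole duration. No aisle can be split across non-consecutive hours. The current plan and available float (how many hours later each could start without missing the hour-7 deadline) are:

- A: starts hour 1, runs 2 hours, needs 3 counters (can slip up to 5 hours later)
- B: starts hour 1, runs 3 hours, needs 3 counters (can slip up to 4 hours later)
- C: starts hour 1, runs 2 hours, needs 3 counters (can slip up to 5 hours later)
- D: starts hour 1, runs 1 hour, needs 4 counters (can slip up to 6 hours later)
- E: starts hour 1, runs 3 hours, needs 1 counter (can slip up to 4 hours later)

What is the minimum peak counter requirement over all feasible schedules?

Early-start (A@1, B@1, C@1, D@1, E@1) gives peak 14: h1:14  h2:10  h3:4  h4:0  h5:0  h6:0  h7:0.
Shift C→3, D→5, E→4.
Schedule A@1, B@1, C@3, D@5, E@4: h1:6  h2:6  h3:6  h4:4  h5:5  h6:1  h7:0 — peak 6.

6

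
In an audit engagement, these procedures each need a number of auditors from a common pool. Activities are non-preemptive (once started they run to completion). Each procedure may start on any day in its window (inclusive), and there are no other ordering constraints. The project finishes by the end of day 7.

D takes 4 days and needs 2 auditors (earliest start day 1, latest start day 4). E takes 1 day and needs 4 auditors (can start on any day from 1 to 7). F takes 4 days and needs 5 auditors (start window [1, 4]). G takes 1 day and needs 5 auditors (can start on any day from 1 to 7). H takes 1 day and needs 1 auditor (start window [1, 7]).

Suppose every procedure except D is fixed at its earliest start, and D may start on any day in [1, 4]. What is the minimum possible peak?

D@1: d1:17  d2:7  d3:7  d4:7  d5:0  d6:0  d7:0 → peak 17
D@2: d1:15  d2:7  d3:7  d4:7  d5:2  d6:0  d7:0 → peak 15
D@3: d1:15  d2:5  d3:7  d4:7  d5:2  d6:2  d7:0 → peak 15
D@4: d1:15  d2:5  d3:5  d4:7  d5:2  d6:2  d7:2 → peak 15
Best is D@2, peak 15.

15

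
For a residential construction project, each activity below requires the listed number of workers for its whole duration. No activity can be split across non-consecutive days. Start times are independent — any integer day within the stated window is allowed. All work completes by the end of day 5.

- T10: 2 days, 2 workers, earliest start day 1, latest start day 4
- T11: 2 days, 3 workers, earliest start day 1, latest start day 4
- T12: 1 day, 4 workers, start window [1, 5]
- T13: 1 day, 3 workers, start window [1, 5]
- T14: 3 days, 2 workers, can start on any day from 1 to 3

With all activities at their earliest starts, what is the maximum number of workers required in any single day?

14

Early-start schedule: T10@1, T11@1, T12@1, T13@1, T14@1.
Load per day: day 1: 14, day 2: 7, day 3: 2, day 4: 0, day 5: 0.
Peak is 14.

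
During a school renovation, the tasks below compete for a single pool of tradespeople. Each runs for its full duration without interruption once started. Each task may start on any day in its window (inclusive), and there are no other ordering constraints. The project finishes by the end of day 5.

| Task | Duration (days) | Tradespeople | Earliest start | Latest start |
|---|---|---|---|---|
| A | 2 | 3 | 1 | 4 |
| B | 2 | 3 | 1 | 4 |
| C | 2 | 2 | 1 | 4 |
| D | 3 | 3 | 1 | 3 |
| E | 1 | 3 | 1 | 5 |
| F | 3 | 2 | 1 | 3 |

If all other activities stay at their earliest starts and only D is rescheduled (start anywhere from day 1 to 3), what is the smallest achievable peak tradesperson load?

D@1: d1:16  d2:13  d3:5  d4:0  d5:0 → peak 16
D@2: d1:13  d2:13  d3:5  d4:3  d5:0 → peak 13
D@3: d1:13  d2:10  d3:5  d4:3  d5:3 → peak 13
Best is D@2, peak 13.

13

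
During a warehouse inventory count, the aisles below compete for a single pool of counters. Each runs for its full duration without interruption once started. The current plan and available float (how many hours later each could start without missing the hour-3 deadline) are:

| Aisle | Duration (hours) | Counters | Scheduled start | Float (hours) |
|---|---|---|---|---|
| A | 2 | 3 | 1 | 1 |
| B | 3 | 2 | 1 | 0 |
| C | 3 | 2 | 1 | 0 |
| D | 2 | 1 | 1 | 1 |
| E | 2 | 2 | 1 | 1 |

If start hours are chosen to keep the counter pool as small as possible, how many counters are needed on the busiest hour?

10

Schedule A@1, B@1, C@1, D@1, E@1: h1:10  h2:10  h3:4 — peak 10.
No arrangement of the 8 feasible schedules does better.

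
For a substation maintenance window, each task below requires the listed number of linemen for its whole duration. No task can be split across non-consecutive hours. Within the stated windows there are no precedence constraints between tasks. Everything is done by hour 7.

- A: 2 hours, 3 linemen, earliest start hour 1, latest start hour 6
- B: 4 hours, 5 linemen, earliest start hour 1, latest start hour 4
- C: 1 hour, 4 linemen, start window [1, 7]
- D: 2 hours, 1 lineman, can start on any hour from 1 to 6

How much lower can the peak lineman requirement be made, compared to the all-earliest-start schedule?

Early-start peak: h1:13  h2:9  h3:5  h4:5  h5:0  h6:0  h7:0 ⇒ 13.
Leveled (A@1, B@3, C@7, D@1): h1:4  h2:4  h3:5  h4:5  h5:5  h6:5  h7:4 ⇒ 5.
Reduction 13 − 5 = 8.

8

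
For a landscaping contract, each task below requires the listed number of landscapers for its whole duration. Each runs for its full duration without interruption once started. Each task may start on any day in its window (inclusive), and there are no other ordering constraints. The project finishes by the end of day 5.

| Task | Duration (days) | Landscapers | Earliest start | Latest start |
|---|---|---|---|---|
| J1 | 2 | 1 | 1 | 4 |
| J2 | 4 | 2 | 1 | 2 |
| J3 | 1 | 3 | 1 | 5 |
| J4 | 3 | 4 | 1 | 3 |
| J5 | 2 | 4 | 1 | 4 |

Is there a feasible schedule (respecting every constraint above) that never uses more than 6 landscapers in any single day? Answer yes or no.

no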